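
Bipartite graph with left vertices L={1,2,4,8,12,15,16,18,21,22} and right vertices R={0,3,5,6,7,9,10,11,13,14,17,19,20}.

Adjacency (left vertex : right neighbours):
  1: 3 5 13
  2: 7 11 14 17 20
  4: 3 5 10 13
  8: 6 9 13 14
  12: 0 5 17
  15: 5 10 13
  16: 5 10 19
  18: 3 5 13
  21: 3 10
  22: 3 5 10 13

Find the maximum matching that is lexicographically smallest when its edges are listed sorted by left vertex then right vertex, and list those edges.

|M| = 8 (so the lex-smallest maximum matching has 8 edges)
process left vertices in ascending order; for each, take the smallest-labelled available neighbour that still permits 8 edges overall, or leave it unmatched if none does
lex-smallest matching: {1-3, 2-7, 4-5, 8-6, 12-0, 15-10, 16-19, 18-13}

Lex-smallest maximum matching: {(1,3), (2,7), (4,5), (8,6), (12,0), (15,10), (16,19), (18,13)}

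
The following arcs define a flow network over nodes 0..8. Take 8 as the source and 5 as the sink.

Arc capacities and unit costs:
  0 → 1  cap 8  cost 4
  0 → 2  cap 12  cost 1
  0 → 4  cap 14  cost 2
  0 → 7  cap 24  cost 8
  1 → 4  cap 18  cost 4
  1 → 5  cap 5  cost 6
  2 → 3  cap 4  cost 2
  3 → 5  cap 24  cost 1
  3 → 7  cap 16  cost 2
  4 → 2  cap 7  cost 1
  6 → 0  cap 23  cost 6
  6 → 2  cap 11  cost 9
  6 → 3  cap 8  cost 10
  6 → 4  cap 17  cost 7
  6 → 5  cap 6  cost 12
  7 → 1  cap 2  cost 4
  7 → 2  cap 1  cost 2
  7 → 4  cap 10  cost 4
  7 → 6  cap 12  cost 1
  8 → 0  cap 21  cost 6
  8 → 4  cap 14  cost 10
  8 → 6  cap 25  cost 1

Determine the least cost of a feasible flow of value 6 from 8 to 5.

Minimum cost for 6 units: 64

shortest-cost path #1: 8→0→2→3→5 push 4 @ unit cost 10 (adds 40)
shortest-cost path #2: 8→6→3→5 push 2 @ unit cost 12 (adds 24)
total cost = 64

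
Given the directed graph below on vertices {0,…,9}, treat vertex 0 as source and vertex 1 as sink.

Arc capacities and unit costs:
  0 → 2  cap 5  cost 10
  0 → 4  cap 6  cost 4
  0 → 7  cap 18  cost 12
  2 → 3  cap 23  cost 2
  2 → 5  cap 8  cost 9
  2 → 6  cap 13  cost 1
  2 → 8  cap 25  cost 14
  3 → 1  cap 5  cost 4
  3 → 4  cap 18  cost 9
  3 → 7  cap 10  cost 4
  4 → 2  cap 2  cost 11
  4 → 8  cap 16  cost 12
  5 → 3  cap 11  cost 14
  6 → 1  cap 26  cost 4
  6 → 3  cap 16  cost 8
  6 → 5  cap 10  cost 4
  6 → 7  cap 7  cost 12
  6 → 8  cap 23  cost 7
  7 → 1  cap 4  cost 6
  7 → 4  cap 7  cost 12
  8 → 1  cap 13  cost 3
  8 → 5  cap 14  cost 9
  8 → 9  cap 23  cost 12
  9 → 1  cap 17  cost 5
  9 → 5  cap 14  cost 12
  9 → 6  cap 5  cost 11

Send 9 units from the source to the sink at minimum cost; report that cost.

Minimum cost for 9 units: 147

shortest-cost path #1: 0→2→6→1 push 5 @ unit cost 15 (adds 75)
shortest-cost path #2: 0→7→1 push 4 @ unit cost 18 (adds 72)
total cost = 147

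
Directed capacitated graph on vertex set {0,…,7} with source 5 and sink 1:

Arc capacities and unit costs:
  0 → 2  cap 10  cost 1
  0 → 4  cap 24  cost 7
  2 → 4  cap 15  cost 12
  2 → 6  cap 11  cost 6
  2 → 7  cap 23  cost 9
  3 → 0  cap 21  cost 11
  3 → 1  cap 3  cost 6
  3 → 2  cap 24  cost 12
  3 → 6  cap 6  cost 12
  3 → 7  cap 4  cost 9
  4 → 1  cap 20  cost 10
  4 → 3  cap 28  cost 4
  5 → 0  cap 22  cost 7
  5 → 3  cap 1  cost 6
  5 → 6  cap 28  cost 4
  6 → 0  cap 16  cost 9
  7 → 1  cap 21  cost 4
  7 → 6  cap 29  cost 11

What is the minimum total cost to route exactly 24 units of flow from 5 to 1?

shortest-cost path #1: 5→3→1 push 1 @ unit cost 12 (adds 12)
shortest-cost path #2: 5→0→2→7→1 push 10 @ unit cost 21 (adds 210)
shortest-cost path #3: 5→0→4→1 push 12 @ unit cost 24 (adds 288)
shortest-cost path #4: 5→6→0→4→1 push 1 @ unit cost 30 (adds 30)
total cost = 540

Minimum cost for 24 units: 540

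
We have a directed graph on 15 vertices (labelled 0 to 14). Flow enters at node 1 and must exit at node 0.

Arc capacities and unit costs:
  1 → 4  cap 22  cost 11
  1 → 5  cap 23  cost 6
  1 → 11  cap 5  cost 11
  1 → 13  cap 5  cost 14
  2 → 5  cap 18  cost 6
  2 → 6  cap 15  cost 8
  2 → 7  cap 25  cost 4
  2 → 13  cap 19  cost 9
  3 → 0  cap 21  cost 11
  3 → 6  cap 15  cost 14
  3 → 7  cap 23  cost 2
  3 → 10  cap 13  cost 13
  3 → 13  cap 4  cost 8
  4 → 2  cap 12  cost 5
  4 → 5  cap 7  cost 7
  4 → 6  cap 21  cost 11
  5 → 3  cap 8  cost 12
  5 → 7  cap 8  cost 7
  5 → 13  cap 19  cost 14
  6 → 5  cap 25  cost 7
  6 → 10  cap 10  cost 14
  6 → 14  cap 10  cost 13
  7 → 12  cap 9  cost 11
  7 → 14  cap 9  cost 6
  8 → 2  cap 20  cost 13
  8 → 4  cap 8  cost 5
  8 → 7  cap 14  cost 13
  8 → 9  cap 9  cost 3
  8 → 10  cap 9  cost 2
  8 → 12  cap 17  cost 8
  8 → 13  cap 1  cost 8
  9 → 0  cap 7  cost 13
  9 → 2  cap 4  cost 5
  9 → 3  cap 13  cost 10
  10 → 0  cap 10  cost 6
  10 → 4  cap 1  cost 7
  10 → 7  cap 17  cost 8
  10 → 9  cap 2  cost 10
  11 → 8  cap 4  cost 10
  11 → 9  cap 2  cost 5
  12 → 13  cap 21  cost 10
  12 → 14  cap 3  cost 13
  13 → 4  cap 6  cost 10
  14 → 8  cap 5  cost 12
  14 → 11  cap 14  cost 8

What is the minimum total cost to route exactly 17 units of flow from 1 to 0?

shortest-cost path #1: 1→5→3→0 push 8 @ unit cost 29 (adds 232)
shortest-cost path #2: 1→11→9→0 push 2 @ unit cost 29 (adds 58)
shortest-cost path #3: 1→11→8→10→0 push 3 @ unit cost 29 (adds 87)
shortest-cost path #4: 1→5→7→14→8→10→0 push 4 @ unit cost 39 (adds 156)
total cost = 533

Minimum cost for 17 units: 533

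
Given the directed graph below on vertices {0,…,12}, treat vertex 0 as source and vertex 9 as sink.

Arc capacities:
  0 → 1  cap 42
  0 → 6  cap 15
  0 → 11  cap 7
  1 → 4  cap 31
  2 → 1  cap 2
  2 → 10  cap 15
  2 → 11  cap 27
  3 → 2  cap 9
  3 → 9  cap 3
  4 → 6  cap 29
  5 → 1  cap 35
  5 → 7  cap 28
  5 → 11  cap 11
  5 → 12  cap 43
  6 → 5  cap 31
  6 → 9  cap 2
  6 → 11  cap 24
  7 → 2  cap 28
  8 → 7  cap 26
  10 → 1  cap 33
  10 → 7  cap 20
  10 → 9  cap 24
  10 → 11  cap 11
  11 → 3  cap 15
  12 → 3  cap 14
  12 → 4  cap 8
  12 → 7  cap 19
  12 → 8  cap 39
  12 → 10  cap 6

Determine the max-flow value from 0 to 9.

augment #1: 0→6→9 bottleneck 2, total now 2
augment #2: 0→11→3→9 bottleneck 3, total now 5
augment #3: 0→6→5→12→10→9 bottleneck 6, total now 11
augment #4: 0→11→3→2→10→9 bottleneck 4, total now 15
augment #5: 0→6→5→7→2→10→9 bottleneck 7, total now 22
augment #6: 0→1→4→6→5→7→2→10→9 bottleneck 4, total now 26

Maximum flow value: 26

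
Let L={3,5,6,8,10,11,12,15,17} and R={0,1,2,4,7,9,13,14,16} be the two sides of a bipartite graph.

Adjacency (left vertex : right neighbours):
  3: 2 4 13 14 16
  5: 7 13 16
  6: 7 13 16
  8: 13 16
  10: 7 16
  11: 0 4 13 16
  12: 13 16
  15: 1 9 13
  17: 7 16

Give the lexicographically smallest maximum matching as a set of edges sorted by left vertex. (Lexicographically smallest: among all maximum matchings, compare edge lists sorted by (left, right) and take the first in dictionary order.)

Lex-smallest maximum matching: {(3,2), (5,7), (6,13), (8,16), (11,0), (15,1)}

|M| = 6 (so the lex-smallest maximum matching has 6 edges)
process left vertices in ascending order; for each, take the smallest-labelled available neighbour that still permits 6 edges overall, or leave it unmatched if none does
lex-smallest matching: {3-2, 5-7, 6-13, 8-16, 11-0, 15-1}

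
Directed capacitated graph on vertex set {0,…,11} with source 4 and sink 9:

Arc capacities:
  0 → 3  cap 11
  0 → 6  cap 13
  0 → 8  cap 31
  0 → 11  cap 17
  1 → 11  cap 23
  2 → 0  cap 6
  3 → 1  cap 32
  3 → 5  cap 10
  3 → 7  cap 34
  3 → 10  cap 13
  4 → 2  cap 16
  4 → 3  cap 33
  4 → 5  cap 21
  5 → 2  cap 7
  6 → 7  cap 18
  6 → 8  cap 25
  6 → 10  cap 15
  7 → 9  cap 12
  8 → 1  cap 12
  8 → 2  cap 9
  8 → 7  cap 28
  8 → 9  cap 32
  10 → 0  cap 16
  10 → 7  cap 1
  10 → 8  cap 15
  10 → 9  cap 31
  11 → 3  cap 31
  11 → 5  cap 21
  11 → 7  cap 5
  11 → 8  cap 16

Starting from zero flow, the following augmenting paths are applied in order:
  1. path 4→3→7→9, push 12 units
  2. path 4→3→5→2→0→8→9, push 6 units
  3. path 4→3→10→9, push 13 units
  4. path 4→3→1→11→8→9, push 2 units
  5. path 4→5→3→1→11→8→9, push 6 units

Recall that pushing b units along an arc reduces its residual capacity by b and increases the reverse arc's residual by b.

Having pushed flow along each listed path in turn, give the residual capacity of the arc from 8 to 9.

Residual capacity of (8,9): 18

after path 1 (4→3→7→9, push 12): res(8,9)=32
after path 2 (4→3→5→2→0→8→9, push 6): res(8,9)=26
after path 3 (4→3→10→9, push 13): res(8,9)=26
after path 4 (4→3→1→11→8→9, push 2): res(8,9)=24
after path 5 (4→5→3→1→11→8→9, push 6): res(8,9)=18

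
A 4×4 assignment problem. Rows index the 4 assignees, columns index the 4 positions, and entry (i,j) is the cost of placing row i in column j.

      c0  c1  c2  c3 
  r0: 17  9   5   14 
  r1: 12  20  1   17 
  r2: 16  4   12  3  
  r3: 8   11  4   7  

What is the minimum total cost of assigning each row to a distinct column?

optimal assignment: row0→col1 (cost 9), row1→col2 (cost 1), row2→col3 (cost 3), row3→col0 (cost 8)
total = 9 + 1 + 3 + 8 = 21

Minimum assignment cost: 21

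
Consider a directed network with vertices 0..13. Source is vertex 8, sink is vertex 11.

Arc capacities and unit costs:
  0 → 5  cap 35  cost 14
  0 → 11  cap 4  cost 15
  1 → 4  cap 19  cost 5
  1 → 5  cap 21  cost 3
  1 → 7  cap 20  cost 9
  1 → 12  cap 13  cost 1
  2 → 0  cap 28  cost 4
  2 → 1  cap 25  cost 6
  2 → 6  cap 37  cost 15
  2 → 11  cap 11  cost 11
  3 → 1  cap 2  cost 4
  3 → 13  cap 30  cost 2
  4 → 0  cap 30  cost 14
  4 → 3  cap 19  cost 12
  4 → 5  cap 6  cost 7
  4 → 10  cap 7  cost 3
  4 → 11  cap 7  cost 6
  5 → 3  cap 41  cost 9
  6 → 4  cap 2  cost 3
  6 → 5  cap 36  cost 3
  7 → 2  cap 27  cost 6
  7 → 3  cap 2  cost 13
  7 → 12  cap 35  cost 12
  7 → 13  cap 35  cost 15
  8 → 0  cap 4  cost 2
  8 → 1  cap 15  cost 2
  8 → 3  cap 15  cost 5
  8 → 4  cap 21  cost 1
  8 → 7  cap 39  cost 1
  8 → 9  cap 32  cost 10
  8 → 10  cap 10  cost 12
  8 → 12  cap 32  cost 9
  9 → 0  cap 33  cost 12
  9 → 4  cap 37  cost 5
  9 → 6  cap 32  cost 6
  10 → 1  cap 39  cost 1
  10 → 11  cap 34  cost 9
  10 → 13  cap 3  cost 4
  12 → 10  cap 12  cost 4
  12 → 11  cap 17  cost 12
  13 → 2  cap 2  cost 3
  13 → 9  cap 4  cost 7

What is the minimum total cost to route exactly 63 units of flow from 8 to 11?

shortest-cost path #1: 8→4→11 push 7 @ unit cost 7 (adds 49)
shortest-cost path #2: 8→4→10→11 push 7 @ unit cost 13 (adds 91)
shortest-cost path #3: 8→1→12→11 push 13 @ unit cost 15 (adds 195)
shortest-cost path #4: 8→0→11 push 4 @ unit cost 17 (adds 68)
shortest-cost path #5: 8→7→2→11 push 11 @ unit cost 18 (adds 198)
shortest-cost path #6: 8→10→11 push 10 @ unit cost 21 (adds 210)
shortest-cost path #7: 8→12→11 push 4 @ unit cost 21 (adds 84)
shortest-cost path #8: 8→12→10→11 push 7 @ unit cost 22 (adds 154)
total cost = 1049

Minimum cost for 63 units: 1049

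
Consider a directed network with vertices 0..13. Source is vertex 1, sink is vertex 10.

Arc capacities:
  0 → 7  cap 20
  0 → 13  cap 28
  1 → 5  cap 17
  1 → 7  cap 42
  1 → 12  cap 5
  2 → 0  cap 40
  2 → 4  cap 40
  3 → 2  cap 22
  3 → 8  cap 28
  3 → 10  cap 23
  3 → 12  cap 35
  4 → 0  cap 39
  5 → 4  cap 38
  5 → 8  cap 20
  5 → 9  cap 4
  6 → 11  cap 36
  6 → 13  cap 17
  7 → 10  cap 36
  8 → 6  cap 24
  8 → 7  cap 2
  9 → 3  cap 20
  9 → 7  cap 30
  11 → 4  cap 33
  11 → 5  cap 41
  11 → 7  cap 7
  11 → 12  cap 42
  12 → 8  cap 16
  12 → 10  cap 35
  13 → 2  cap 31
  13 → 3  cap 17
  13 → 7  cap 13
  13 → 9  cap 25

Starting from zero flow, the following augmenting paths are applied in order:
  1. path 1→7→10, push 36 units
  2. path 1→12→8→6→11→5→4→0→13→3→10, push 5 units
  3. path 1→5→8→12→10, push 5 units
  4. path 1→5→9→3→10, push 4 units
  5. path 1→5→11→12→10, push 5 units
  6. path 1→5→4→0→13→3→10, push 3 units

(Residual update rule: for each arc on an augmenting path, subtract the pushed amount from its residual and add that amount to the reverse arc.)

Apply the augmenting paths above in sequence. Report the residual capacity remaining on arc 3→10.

Residual capacity of (3,10): 11

after path 1 (1→7→10, push 36): res(3,10)=23
after path 2 (1→12→8→6→11→5→4→0→13→3→10, push 5): res(3,10)=18
after path 3 (1→5→8→12→10, push 5): res(3,10)=18
after path 4 (1→5→9→3→10, push 4): res(3,10)=14
after path 5 (1→5→11→12→10, push 5): res(3,10)=14
after path 6 (1→5→4→0→13→3→10, push 3): res(3,10)=11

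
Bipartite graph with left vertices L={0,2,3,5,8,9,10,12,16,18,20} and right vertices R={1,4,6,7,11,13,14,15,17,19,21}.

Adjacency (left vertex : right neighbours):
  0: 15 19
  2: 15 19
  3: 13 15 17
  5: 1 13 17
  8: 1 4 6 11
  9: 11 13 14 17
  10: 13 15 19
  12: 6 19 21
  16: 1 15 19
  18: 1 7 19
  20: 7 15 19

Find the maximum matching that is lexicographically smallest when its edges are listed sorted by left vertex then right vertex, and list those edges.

|M| = 9 (so the lex-smallest maximum matching has 9 edges)
process left vertices in ascending order; for each, take the smallest-labelled available neighbour that still permits 9 edges overall, or leave it unmatched if none does
lex-smallest matching: {0-15, 2-19, 3-13, 5-17, 8-4, 9-11, 12-6, 16-1, 18-7}

Lex-smallest maximum matching: {(0,15), (2,19), (3,13), (5,17), (8,4), (9,11), (12,6), (16,1), (18,7)}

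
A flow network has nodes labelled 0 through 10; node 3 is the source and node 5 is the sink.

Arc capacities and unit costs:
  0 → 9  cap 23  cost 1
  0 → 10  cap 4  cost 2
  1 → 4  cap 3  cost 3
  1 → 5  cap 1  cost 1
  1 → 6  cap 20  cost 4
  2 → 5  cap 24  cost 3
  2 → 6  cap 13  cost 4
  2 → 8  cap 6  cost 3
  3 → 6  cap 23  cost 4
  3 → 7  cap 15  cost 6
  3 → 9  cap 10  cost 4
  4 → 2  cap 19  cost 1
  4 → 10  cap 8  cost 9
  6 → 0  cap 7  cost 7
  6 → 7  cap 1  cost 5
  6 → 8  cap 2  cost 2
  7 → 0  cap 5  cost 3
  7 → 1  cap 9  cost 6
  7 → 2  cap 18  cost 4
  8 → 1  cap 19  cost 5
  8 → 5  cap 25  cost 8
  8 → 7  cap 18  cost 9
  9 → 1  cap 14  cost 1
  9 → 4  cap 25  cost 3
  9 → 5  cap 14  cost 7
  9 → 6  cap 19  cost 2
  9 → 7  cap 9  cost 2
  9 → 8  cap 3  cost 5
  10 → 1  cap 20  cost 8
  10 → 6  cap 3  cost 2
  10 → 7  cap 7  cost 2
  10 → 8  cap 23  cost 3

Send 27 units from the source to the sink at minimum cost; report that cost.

Minimum cost for 27 units: 328

shortest-cost path #1: 3→9→1→5 push 1 @ unit cost 6 (adds 6)
shortest-cost path #2: 3→9→5 push 9 @ unit cost 11 (adds 99)
shortest-cost path #3: 3→7→2→5 push 15 @ unit cost 13 (adds 195)
shortest-cost path #4: 3→6→8→5 push 2 @ unit cost 14 (adds 28)
total cost = 328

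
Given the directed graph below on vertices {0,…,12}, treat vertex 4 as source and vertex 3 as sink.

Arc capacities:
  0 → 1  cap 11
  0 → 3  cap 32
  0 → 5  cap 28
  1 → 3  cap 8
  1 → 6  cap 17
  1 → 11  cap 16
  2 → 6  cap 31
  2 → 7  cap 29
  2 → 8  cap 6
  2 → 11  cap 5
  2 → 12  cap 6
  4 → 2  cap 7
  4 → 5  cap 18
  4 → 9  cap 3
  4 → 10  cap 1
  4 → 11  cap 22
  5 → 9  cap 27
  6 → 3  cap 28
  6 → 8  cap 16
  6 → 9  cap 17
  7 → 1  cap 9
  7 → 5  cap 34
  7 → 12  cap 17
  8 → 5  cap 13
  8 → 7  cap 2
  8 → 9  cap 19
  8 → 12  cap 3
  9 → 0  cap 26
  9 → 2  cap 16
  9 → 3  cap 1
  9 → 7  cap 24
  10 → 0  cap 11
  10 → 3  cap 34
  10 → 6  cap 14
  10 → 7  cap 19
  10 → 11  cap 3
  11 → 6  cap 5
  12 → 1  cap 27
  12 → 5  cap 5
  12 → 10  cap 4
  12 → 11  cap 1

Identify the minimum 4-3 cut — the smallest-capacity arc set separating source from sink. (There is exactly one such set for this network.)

augment #1: 4→9→3 push 1
augment #2: 4→10→3 push 1
augment #3: 4→2→6→3 push 7
augment #4: 4→9→0→3 push 2
augment #5: 4→11→6→3 push 5
augment #6: 4→5→9→0→3 push 18
max flow = 34; residual-reachable set from 4 gives S-side
cut edges (S→T): {(4,2), (4,5), (4,9), (4,10), (11,6)} total cap 34

Min-cut arcs: {(4,2), (4,5), (4,9), (4,10), (11,6)} (total capacity 34)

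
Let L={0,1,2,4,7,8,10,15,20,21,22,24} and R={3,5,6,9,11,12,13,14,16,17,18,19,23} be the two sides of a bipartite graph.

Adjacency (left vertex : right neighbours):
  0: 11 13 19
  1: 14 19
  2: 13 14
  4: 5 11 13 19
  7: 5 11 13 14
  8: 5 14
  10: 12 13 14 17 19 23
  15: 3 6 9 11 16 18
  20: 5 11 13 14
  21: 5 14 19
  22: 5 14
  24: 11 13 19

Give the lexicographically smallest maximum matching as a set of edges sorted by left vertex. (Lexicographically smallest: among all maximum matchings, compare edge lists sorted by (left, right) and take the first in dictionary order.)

|M| = 7 (so the lex-smallest maximum matching has 7 edges)
process left vertices in ascending order; for each, take the smallest-labelled available neighbour that still permits 7 edges overall, or leave it unmatched if none does
lex-smallest matching: {0-11, 1-14, 2-13, 4-5, 10-12, 15-3, 21-19}

Lex-smallest maximum matching: {(0,11), (1,14), (2,13), (4,5), (10,12), (15,3), (21,19)}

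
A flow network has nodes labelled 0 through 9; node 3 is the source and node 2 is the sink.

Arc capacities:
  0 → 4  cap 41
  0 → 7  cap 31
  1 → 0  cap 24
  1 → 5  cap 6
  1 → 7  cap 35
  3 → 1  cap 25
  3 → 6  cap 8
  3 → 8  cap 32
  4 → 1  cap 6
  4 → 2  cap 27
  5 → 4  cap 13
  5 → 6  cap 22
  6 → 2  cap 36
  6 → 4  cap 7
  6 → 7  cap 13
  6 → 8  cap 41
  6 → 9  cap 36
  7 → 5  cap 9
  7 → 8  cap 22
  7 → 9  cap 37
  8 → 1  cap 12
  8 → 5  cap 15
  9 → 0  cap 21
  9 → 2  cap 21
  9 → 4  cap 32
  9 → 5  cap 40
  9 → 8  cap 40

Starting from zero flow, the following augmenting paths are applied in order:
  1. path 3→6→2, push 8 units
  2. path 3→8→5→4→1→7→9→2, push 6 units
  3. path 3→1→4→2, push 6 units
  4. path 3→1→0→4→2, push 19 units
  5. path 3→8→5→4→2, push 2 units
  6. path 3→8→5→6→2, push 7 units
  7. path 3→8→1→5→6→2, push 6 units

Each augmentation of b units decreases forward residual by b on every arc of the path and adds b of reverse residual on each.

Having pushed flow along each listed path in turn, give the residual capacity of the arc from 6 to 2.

Residual capacity of (6,2): 15

after path 1 (3→6→2, push 8): res(6,2)=28
after path 2 (3→8→5→4→1→7→9→2, push 6): res(6,2)=28
after path 3 (3→1→4→2, push 6): res(6,2)=28
after path 4 (3→1→0→4→2, push 19): res(6,2)=28
after path 5 (3→8→5→4→2, push 2): res(6,2)=28
after path 6 (3→8→5→6→2, push 7): res(6,2)=21
after path 7 (3→8→1→5→6→2, push 6): res(6,2)=15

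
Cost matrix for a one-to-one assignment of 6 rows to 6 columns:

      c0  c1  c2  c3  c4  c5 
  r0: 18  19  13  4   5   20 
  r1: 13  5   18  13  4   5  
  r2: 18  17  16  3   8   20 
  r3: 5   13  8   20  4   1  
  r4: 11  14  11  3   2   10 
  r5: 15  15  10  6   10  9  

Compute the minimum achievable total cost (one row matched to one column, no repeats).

optimal assignment: row0→col4 (cost 5), row1→col1 (cost 5), row2→col3 (cost 3), row3→col5 (cost 1), row4→col0 (cost 11), row5→col2 (cost 10)
total = 5 + 5 + 3 + 1 + 11 + 10 = 35

Minimum assignment cost: 35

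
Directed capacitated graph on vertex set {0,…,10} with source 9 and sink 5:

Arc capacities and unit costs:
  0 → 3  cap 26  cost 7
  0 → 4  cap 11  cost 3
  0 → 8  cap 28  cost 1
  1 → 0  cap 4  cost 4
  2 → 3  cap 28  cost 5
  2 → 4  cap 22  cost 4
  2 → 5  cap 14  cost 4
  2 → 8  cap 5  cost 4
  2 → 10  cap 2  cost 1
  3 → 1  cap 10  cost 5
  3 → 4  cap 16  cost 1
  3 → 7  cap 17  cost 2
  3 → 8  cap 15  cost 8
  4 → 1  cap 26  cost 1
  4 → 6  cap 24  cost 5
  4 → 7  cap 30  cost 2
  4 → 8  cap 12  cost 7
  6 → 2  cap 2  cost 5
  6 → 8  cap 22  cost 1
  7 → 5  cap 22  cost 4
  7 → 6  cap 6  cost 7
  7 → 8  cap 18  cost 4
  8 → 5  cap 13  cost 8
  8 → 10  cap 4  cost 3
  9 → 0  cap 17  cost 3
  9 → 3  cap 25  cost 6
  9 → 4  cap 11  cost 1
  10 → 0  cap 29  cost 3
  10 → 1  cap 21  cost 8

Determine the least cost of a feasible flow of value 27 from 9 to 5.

shortest-cost path #1: 9→4→7→5 push 11 @ unit cost 7 (adds 77)
shortest-cost path #2: 9→3→7→5 push 11 @ unit cost 12 (adds 132)
shortest-cost path #3: 9→0→8→5 push 5 @ unit cost 12 (adds 60)
total cost = 269

Minimum cost for 27 units: 269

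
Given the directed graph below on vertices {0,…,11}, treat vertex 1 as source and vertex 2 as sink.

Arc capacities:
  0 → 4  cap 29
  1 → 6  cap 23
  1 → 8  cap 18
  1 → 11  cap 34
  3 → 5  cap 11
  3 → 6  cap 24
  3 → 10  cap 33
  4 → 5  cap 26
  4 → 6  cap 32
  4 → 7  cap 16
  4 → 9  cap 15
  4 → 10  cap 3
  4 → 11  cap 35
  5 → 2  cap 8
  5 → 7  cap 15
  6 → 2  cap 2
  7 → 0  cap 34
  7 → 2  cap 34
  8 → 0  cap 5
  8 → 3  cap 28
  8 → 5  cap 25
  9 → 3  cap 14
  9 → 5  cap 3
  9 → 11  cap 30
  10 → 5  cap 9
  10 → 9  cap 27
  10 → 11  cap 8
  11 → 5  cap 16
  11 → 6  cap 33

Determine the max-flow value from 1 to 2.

Maximum flow value: 30

augment #1: 1→6→2 bottleneck 2, total now 2
augment #2: 1→8→5→2 bottleneck 8, total now 10
augment #3: 1→8→5→7→2 bottleneck 10, total now 20
augment #4: 1→11→5→7→2 bottleneck 5, total now 25
augment #5: 1→11→5→8→0→4→7→2 bottleneck 5, total now 30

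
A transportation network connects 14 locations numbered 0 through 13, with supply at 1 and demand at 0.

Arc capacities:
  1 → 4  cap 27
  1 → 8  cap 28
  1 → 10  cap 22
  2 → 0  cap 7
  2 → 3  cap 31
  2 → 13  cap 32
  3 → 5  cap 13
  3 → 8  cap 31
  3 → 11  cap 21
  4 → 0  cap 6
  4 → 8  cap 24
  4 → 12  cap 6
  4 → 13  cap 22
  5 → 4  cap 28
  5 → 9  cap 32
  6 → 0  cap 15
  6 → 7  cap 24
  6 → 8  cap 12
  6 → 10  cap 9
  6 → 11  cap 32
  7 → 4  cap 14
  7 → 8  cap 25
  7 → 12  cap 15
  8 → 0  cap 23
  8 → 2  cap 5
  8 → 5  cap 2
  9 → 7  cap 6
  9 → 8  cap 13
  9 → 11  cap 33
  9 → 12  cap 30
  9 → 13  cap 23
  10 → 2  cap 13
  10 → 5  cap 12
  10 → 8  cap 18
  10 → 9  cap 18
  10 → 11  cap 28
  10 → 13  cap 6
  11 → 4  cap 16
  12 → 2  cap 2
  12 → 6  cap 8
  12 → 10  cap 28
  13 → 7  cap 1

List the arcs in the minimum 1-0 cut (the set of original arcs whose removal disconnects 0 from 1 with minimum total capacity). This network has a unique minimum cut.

Min-cut arcs: {(2,0), (4,0), (8,0), (12,6)} (total capacity 44)

augment #1: 1→4→0 push 6
augment #2: 1→8→0 push 23
augment #3: 1→8→2→0 push 5
augment #4: 1→10→2→0 push 2
augment #5: 1→4→12→6→0 push 6
augment #6: 1→10→9→12→6→0 push 2
max flow = 44; residual-reachable set from 1 gives S-side
cut edges (S→T): {(2,0), (4,0), (8,0), (12,6)} total cap 44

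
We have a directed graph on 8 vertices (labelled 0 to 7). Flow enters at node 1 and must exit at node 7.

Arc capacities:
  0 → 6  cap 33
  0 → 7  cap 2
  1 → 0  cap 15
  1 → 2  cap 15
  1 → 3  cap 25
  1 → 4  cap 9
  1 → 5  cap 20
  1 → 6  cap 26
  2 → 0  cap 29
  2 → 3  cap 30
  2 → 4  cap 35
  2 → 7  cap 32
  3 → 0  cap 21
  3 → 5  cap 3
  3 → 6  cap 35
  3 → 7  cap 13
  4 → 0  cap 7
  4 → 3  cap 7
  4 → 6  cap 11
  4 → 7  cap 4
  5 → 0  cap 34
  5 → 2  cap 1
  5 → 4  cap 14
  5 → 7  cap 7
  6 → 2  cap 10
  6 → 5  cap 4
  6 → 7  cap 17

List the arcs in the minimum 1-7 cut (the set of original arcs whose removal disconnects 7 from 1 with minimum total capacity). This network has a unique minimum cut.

augment #1: 1→0→7 push 2
augment #2: 1→2→7 push 15
augment #3: 1→3→7 push 13
augment #4: 1→4→7 push 4
augment #5: 1→5→7 push 7
augment #6: 1→6→7 push 17
augment #7: 1→5→2→7 push 1
augment #8: 1→6→2→7 push 9
augment #9: 1→0→6→2→7 push 1
max flow = 69; residual-reachable set from 1 gives S-side
cut edges (S→T): {(0,7), (1,2), (3,7), (4,7), (5,2), (5,7), (6,2), (6,7)} total cap 69

Min-cut arcs: {(0,7), (1,2), (3,7), (4,7), (5,2), (5,7), (6,2), (6,7)} (total capacity 69)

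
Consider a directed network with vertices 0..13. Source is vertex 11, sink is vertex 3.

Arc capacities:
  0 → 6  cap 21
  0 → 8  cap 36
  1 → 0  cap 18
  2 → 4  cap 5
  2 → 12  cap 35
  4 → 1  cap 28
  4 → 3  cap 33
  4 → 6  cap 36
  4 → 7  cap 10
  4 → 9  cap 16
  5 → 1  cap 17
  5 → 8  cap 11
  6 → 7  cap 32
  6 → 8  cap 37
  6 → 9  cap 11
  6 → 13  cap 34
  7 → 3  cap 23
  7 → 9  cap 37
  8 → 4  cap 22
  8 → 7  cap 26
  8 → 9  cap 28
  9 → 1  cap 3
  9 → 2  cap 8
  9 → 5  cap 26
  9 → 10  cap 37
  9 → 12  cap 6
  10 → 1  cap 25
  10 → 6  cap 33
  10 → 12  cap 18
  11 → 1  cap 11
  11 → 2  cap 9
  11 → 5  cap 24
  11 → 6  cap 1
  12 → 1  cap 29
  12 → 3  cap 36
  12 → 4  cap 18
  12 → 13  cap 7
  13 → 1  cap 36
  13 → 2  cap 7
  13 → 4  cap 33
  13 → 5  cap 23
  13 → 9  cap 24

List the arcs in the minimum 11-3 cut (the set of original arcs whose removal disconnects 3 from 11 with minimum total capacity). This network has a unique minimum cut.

augment #1: 11→2→4→3 push 5
augment #2: 11→2→12→3 push 4
augment #3: 11→6→7→3 push 1
augment #4: 11→5→8→4→3 push 11
augment #5: 11→1→0→6→7→3 push 11
augment #6: 11→5→1→0→6→7→3 push 7
max flow = 39; residual-reachable set from 11 gives S-side
cut edges (S→T): {(1,0), (5,8), (11,2), (11,6)} total cap 39

Min-cut arcs: {(1,0), (5,8), (11,2), (11,6)} (total capacity 39)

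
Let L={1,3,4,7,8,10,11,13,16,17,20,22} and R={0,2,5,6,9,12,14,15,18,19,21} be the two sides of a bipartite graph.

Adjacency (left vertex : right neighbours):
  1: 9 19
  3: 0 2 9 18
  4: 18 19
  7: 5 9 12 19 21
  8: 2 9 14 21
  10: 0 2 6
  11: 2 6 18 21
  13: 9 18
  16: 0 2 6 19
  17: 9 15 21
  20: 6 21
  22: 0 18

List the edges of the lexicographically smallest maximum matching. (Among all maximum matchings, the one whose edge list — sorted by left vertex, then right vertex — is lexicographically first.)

|M| = 10 (so the lex-smallest maximum matching has 10 edges)
process left vertices in ascending order; for each, take the smallest-labelled available neighbour that still permits 10 edges overall, or leave it unmatched if none does
lex-smallest matching: {1-9, 3-0, 4-18, 7-5, 8-14, 10-2, 11-6, 16-19, 17-15, 20-21}

Lex-smallest maximum matching: {(1,9), (3,0), (4,18), (7,5), (8,14), (10,2), (11,6), (16,19), (17,15), (20,21)}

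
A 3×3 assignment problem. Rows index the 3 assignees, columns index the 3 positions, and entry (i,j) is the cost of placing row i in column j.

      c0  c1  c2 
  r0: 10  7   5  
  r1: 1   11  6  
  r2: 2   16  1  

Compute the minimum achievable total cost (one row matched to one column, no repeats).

optimal assignment: row0→col1 (cost 7), row1→col0 (cost 1), row2→col2 (cost 1)
total = 7 + 1 + 1 = 9

Minimum assignment cost: 9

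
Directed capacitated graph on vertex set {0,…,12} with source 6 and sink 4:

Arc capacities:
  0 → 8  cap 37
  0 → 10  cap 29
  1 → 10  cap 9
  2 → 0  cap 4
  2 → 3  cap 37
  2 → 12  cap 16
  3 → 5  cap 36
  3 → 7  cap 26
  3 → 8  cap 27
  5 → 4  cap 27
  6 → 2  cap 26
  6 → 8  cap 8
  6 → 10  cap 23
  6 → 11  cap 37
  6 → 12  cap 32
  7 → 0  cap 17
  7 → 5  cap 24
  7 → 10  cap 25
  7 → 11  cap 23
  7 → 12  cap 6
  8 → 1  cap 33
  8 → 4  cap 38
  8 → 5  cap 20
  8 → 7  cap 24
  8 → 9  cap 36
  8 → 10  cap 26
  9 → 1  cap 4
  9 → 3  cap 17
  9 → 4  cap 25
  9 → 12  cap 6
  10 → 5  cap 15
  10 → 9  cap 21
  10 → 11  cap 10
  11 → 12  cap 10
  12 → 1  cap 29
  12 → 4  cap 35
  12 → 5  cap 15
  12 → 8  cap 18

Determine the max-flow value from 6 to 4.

Maximum flow value: 99

augment #1: 6→8→4 bottleneck 8, total now 8
augment #2: 6→12→4 bottleneck 32, total now 40
augment #3: 6→2→12→4 bottleneck 3, total now 43
augment #4: 6→10→5→4 bottleneck 15, total now 58
augment #5: 6→10→9→4 bottleneck 8, total now 66
augment #6: 6→2→0→8→4 bottleneck 4, total now 70
augment #7: 6→2→3→5→4 bottleneck 12, total now 82
augment #8: 6→2→3→8→4 bottleneck 7, total now 89
augment #9: 6→11→12→8→4 bottleneck 10, total now 99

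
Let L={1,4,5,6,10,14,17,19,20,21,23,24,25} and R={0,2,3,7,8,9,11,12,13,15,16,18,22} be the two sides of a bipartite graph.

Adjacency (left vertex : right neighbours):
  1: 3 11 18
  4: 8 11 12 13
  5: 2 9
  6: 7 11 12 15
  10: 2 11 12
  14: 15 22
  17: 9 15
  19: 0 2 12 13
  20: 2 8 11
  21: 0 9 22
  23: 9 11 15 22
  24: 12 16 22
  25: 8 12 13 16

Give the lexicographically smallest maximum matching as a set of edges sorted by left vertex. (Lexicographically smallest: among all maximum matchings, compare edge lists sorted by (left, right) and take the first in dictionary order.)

Lex-smallest maximum matching: {(1,3), (4,8), (5,2), (6,7), (10,11), (14,15), (17,9), (19,12), (21,0), (23,22), (24,16), (25,13)}

|M| = 12 (so the lex-smallest maximum matching has 12 edges)
process left vertices in ascending order; for each, take the smallest-labelled available neighbour that still permits 12 edges overall, or leave it unmatched if none does
lex-smallest matching: {1-3, 4-8, 5-2, 6-7, 10-11, 14-15, 17-9, 19-12, 21-0, 23-22, 24-16, 25-13}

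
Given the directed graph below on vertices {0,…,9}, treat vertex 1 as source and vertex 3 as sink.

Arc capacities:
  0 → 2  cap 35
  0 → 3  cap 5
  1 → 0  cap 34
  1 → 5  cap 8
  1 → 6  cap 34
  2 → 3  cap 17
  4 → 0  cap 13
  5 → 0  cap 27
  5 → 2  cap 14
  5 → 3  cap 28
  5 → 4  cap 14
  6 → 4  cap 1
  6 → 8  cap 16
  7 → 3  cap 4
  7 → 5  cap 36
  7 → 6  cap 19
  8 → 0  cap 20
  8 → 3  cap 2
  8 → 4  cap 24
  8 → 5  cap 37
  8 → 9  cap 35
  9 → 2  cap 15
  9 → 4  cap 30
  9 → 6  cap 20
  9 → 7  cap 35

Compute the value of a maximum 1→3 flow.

Maximum flow value: 46

augment #1: 1→0→3 bottleneck 5, total now 5
augment #2: 1→5→3 bottleneck 8, total now 13
augment #3: 1→0→2→3 bottleneck 17, total now 30
augment #4: 1→6→8→3 bottleneck 2, total now 32
augment #5: 1→6→8→5→3 bottleneck 14, total now 46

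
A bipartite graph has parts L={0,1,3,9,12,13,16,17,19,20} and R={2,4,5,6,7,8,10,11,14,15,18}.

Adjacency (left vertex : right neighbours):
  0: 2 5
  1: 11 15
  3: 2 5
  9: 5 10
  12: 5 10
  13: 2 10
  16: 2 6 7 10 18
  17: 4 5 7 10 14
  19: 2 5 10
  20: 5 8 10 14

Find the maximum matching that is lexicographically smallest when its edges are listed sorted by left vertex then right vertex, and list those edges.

|M| = 7 (so the lex-smallest maximum matching has 7 edges)
process left vertices in ascending order; for each, take the smallest-labelled available neighbour that still permits 7 edges overall, or leave it unmatched if none does
lex-smallest matching: {0-2, 1-11, 3-5, 9-10, 16-6, 17-4, 20-8}

Lex-smallest maximum matching: {(0,2), (1,11), (3,5), (9,10), (16,6), (17,4), (20,8)}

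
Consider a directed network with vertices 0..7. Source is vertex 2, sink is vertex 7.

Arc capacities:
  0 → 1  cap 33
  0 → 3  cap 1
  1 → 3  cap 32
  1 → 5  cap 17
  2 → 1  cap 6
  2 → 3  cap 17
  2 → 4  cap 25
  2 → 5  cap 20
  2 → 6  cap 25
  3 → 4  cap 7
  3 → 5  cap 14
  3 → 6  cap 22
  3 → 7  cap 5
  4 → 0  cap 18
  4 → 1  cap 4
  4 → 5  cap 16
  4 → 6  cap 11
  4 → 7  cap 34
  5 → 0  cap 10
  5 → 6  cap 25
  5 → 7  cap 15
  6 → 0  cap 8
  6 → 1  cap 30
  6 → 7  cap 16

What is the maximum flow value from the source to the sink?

Maximum flow value: 68

augment #1: 2→3→7 bottleneck 5, total now 5
augment #2: 2→4→7 bottleneck 25, total now 30
augment #3: 2→5→7 bottleneck 15, total now 45
augment #4: 2→6→7 bottleneck 16, total now 61
augment #5: 2→3→4→7 bottleneck 7, total now 68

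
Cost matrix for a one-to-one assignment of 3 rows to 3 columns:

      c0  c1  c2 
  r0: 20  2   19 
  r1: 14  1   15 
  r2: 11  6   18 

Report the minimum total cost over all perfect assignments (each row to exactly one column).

Minimum assignment cost: 28

optimal assignment: row0→col1 (cost 2), row1→col2 (cost 15), row2→col0 (cost 11)
total = 2 + 15 + 11 = 28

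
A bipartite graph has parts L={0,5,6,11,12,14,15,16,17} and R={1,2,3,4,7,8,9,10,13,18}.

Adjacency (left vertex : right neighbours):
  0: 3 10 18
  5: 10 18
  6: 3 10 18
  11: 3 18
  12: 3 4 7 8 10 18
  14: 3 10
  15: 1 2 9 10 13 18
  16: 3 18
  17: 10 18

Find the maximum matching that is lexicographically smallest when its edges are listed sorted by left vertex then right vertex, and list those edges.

Lex-smallest maximum matching: {(0,3), (5,10), (6,18), (12,4), (15,1)}

|M| = 5 (so the lex-smallest maximum matching has 5 edges)
process left vertices in ascending order; for each, take the smallest-labelled available neighbour that still permits 5 edges overall, or leave it unmatched if none does
lex-smallest matching: {0-3, 5-10, 6-18, 12-4, 15-1}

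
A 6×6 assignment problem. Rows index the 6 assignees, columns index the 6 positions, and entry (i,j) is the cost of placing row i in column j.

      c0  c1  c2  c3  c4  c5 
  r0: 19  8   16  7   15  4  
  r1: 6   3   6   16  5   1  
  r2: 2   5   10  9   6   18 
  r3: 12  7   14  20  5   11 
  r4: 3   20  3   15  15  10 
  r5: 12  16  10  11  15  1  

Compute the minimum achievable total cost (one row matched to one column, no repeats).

optimal assignment: row0→col3 (cost 7), row1→col1 (cost 3), row2→col0 (cost 2), row3→col4 (cost 5), row4→col2 (cost 3), row5→col5 (cost 1)
total = 7 + 3 + 2 + 5 + 3 + 1 = 21

Minimum assignment cost: 21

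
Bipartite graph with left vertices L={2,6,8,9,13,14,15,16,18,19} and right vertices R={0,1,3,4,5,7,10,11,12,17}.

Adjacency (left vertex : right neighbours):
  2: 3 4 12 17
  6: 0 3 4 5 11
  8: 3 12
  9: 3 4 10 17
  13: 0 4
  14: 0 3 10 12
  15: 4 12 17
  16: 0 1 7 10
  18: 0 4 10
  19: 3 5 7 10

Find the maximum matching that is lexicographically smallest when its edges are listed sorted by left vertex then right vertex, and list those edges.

|M| = 9 (so the lex-smallest maximum matching has 9 edges)
process left vertices in ascending order; for each, take the smallest-labelled available neighbour that still permits 9 edges overall, or leave it unmatched if none does
lex-smallest matching: {2-3, 6-5, 8-12, 9-4, 13-0, 14-10, 15-17, 16-1, 19-7}

Lex-smallest maximum matching: {(2,3), (6,5), (8,12), (9,4), (13,0), (14,10), (15,17), (16,1), (19,7)}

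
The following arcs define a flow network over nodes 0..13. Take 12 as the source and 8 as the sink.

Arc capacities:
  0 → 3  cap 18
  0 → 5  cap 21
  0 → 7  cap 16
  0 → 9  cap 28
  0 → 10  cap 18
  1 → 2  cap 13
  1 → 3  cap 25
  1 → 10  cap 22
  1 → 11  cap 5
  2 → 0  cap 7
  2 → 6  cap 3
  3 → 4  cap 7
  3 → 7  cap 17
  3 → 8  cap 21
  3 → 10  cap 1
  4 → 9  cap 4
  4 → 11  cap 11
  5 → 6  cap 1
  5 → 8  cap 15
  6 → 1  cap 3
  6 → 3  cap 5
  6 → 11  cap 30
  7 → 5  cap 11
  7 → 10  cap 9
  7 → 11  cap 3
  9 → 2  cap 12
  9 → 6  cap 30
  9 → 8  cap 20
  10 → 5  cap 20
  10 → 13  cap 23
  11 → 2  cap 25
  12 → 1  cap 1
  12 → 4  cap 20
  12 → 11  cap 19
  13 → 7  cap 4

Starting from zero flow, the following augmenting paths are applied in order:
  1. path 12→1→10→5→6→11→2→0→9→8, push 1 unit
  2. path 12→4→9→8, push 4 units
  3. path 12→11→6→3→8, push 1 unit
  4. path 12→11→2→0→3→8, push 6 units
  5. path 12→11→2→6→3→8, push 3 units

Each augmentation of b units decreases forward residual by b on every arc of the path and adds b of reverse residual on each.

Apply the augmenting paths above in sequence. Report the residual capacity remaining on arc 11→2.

after path 1 (12→1→10→5→6→11→2→0→9→8, push 1): res(11,2)=24
after path 2 (12→4→9→8, push 4): res(11,2)=24
after path 3 (12→11→6→3→8, push 1): res(11,2)=24
after path 4 (12→11→2→0→3→8, push 6): res(11,2)=18
after path 5 (12→11→2→6→3→8, push 3): res(11,2)=15

Residual capacity of (11,2): 15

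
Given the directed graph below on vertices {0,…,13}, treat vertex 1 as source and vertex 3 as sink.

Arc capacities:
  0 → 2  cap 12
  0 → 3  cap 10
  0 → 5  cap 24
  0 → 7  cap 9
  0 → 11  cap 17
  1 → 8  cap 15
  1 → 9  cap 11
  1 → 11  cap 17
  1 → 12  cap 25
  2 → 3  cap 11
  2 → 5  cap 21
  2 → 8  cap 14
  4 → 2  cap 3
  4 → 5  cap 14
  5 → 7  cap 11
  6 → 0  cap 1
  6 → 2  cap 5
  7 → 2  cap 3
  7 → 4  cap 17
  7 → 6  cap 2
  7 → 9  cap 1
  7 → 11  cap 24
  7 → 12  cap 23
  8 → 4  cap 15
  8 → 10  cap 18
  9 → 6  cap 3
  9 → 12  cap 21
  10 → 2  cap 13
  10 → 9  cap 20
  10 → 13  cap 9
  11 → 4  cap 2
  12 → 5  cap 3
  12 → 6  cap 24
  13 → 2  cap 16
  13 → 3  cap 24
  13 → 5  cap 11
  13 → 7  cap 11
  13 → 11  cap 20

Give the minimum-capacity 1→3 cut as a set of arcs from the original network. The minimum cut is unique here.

augment #1: 1→8→4→2→3 push 3
augment #2: 1→8→10→2→3 push 8
augment #3: 1→8→10→13→3 push 4
augment #4: 1→9→6→0→3 push 1
augment #5: 1→9→6→2→10→13→3 push 2
augment #6: 1→11→4→8→10→13→3 push 2
augment #7: 1→12→6→2→10→13→3 push 1
max flow = 21; residual-reachable set from 1 gives S-side
cut edges (S→T): {(2,3), (6,0), (10,13)} total cap 21

Min-cut arcs: {(2,3), (6,0), (10,13)} (total capacity 21)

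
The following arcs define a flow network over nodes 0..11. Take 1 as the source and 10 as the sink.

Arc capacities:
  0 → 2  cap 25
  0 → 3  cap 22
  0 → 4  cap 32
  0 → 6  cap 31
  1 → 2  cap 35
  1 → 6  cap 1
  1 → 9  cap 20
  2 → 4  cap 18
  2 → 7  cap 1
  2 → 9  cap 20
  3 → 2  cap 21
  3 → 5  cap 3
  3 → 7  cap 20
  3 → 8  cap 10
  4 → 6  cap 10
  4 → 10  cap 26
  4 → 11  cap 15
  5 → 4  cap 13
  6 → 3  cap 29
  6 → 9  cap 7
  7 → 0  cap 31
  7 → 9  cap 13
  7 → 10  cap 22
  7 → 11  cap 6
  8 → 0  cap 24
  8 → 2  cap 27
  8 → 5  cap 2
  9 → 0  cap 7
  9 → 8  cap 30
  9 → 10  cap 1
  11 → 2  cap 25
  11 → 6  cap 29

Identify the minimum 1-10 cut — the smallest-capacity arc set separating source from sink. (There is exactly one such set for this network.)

augment #1: 1→9→10 push 1
augment #2: 1→2→4→10 push 18
augment #3: 1→2→7→10 push 1
augment #4: 1→6→3→7→10 push 1
augment #5: 1→9→0→4→10 push 7
augment #6: 1→9→8→0→4→10 push 1
augment #7: 1→9→8→0→3→7→10 push 11
augment #8: 1→2→9→8→0→3→7→10 push 8
max flow = 48; residual-reachable set from 1 gives S-side
cut edges (S→T): {(2,7), (3,7), (4,10), (9,10)} total cap 48

Min-cut arcs: {(2,7), (3,7), (4,10), (9,10)} (total capacity 48)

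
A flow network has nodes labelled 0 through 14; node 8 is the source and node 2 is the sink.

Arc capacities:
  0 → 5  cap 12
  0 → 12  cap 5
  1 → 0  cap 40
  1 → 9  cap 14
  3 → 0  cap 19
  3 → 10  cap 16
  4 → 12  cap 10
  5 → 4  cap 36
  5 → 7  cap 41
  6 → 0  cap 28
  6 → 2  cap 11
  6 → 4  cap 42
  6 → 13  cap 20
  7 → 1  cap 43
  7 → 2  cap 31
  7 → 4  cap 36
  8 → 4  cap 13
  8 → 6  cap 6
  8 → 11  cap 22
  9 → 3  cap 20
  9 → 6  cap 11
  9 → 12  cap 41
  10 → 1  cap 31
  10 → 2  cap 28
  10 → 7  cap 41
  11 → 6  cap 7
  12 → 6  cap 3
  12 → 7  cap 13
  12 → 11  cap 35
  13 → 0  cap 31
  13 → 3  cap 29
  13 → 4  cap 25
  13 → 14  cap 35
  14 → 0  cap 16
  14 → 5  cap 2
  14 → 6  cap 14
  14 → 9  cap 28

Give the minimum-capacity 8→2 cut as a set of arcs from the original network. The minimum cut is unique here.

Min-cut arcs: {(4,12), (8,6), (11,6)} (total capacity 23)

augment #1: 8→6→2 push 6
augment #2: 8→11→6→2 push 5
augment #3: 8→4→12→7→2 push 10
augment #4: 8→11→6→0→5→7→2 push 2
max flow = 23; residual-reachable set from 8 gives S-side
cut edges (S→T): {(4,12), (8,6), (11,6)} total cap 23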